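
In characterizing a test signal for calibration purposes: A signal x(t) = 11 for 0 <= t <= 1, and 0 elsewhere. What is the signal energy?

Energy = integral of |x(t)|^2 dt over the signal duration
= 11^2 * 1 = 121 * 1 = 121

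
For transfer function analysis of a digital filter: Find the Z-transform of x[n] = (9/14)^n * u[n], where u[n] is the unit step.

The Z-transform of a^n * u[n] is z/(z-a) for |z| > |a|.
Here a = 9/14, so X(z) = z/(z - (9/14)) = 14z/(14z - 9)
ROC: |z| > 9/14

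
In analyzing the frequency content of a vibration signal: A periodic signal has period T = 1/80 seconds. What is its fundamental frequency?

The fundamental frequency is the reciprocal of the period.
f = 1/T = 1/(1/80) = 80 Hz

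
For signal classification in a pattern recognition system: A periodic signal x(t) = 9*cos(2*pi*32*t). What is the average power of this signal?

Average power of A*cos(wt) is A^2/2.
P = 9^2 / 2 = 81/2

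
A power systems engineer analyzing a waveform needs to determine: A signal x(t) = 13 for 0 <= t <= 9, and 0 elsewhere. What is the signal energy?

Energy = integral of |x(t)|^2 dt over the signal duration
= 13^2 * 9 = 169 * 9 = 1521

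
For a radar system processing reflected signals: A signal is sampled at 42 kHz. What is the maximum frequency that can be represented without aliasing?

The maximum frequency that can be represented without aliasing
is the Nyquist frequency: f_max = f_s / 2 = 42 kHz / 2 = 21 kHz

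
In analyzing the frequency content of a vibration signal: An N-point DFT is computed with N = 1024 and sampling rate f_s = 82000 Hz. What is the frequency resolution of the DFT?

DFT frequency resolution = f_s / N
= 82000 / 1024 = 5125/64 Hz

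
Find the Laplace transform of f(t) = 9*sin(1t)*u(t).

Standard pair: sin(wt)*u(t) <-> w/(s^2+w^2)
With w = 1: L{9*sin(1t)*u(t)} = 9/(s^2+1)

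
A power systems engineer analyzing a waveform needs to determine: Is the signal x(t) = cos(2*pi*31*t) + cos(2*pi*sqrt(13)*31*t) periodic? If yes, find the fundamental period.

f1 = 31 Hz, f2 = 31*sqrt(13) Hz
Ratio f2/f1 = sqrt(13), which is irrational.
Since the frequency ratio is irrational, no common period exists.
The signal is not periodic.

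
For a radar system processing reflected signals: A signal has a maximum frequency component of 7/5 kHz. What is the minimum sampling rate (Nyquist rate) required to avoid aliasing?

By the Nyquist-Shannon sampling theorem,
the minimum sampling rate (Nyquist rate) must be at least 2 * f_max.
Nyquist rate = 2 * 7/5 kHz = 14/5 kHz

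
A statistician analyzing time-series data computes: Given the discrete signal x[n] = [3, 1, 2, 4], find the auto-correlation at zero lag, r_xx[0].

The auto-correlation at zero lag r_xx[0] equals the signal energy.
r_xx[0] = sum of x[n]^2 = 3^2 + 1^2 + 2^2 + 4^2
= 9 + 1 + 4 + 16 = 30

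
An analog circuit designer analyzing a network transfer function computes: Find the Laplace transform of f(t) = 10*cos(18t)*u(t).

Standard pair: cos(wt)*u(t) <-> s/(s^2+w^2)
With w = 18: L{10*cos(18t)*u(t)} = 10s/(s^2+324)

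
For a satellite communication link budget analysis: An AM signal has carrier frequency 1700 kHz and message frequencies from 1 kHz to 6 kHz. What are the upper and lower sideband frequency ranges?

Upper sideband (USB) = fc + [fm_low, fm_high] = 1700 + [1, 6] = [1701, 1706] kHz
Lower sideband (LSB) = fc - [fm_high, fm_low] = 1700 - [6, 1] = [1694, 1699] kHz
Total occupied spectrum: 1694 kHz to 1706 kHz (plus carrier at 1700 kHz)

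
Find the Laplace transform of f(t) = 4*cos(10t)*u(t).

Standard pair: cos(wt)*u(t) <-> s/(s^2+w^2)
With w = 10: L{4*cos(10t)*u(t)} = 4s/(s^2+100)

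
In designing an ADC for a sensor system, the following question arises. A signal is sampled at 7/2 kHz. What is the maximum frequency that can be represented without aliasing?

The maximum frequency that can be represented without aliasing
is the Nyquist frequency: f_max = f_s / 2 = 7/2 kHz / 2 = 7/4 kHz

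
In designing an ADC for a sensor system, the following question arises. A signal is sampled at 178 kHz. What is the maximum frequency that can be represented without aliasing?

The maximum frequency that can be represented without aliasing
is the Nyquist frequency: f_max = f_s / 2 = 178 kHz / 2 = 89 kHz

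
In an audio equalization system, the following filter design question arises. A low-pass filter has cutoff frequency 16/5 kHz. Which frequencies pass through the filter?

A low-pass filter passes all frequencies below the cutoff frequency 16/5 kHz and attenuates higher frequencies.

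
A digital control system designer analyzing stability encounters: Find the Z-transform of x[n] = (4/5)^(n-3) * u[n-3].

Time-shifting property: if X(z) = Z{x[n]}, then Z{x[n-d]} = z^(-d) * X(z)
X(z) = z/(z - 4/5) for x[n] = (4/5)^n * u[n]
Z{x[n-3]} = z^(-3) * z/(z - 4/5) = z^(-2)/(z - 4/5)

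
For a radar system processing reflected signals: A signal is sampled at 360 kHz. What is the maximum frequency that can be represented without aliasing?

The maximum frequency that can be represented without aliasing
is the Nyquist frequency: f_max = f_s / 2 = 360 kHz / 2 = 180 kHz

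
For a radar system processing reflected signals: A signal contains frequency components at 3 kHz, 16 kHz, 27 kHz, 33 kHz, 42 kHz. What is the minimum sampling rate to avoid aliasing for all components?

The highest frequency component is f_max = 42 kHz.
Nyquist rate = 2 * f_max = 2 * 42 kHz = 84 kHz.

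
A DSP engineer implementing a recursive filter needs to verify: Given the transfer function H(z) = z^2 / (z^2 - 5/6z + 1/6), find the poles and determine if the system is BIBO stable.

Poles are roots of the denominator: z^2 - 5/6z + 1/6 = 0.
Quadratic formula: z = [-(-5/6) +/- sqrt((-5/6)^2 - 4*(1/6))] / 2
Discriminant = 25/36 - 2/3 = 1/36; sqrt = 1/6.
z = (5/6 +/- 1/6) / 2 => z = 1/2 or z = 1/3.
|p1| = 1/2, |p2| = 1/3.
For BIBO stability, all poles must lie inside the unit circle (|p| < 1).
System is STABLE since both |p| < 1.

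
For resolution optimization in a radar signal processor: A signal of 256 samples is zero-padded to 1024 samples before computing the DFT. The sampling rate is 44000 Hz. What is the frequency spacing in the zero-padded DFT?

Original DFT: N = 256, resolution = f_s/N = 44000/256 = 1375/8 Hz
Zero-padded DFT: N = 1024, resolution = f_s/N = 44000/1024 = 1375/32 Hz
Zero-padding interpolates the spectrum (finer frequency grid)
but does NOT improve the true spectral resolution (ability to resolve close frequencies).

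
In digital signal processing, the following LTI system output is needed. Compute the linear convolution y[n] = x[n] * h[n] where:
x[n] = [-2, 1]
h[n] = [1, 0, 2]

y[n] = sum_k x[k]*h[n-k]. Output length = len(x) + len(h) - 1 = 2 + 3 - 1 = 4.
y[0] = -2*1 = -2
y[1] = 1*1 + -2*0 = 1
y[2] = 1*0 + -2*2 = -4
y[3] = 1*2 = 2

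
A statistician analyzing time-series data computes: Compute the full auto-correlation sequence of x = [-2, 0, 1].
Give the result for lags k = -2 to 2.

r_xx[k] = sum_m x[m]*x[m+k], indexed from 0, for k = -2 to 2:
  r_xx[-2] = x[2]*x[0] = -2
  r_xx[-1] = x[1]*x[0] + x[2]*x[1] = 0
  r_xx[0] = x[0]*x[0] + x[1]*x[1] + x[2]*x[2] = 5
  r_xx[1] = x[0]*x[1] + x[1]*x[2] = 0
  r_xx[2] = x[0]*x[2] = -2
r_xx = [-2, 0, 5, 0, -2]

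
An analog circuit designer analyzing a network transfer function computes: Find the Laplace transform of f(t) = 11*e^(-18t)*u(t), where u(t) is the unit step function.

Standard Laplace transform pair:
e^(-at)*u(t) <-> 1/(s+a)
With a = 18: L{11*e^(-18t)*u(t)} = 11/(s+18), ROC: Re(s) > -18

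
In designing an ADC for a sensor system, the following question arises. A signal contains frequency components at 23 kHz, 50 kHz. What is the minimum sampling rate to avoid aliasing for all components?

The highest frequency component is f_max = 50 kHz.
Nyquist rate = 2 * f_max = 2 * 50 kHz = 100 kHz.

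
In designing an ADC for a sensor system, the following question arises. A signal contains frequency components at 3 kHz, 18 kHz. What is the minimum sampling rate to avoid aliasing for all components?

The highest frequency component is f_max = 18 kHz.
Nyquist rate = 2 * f_max = 2 * 18 kHz = 36 kHz.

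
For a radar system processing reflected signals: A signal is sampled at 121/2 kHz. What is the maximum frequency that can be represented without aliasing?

The maximum frequency that can be represented without aliasing
is the Nyquist frequency: f_max = f_s / 2 = 121/2 kHz / 2 = 121/4 kHz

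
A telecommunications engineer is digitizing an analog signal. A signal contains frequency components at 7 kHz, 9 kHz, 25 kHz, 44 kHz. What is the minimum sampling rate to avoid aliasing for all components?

The highest frequency component is f_max = 44 kHz.
Nyquist rate = 2 * f_max = 2 * 44 kHz = 88 kHz.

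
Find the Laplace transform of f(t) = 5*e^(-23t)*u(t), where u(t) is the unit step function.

Standard Laplace transform pair:
e^(-at)*u(t) <-> 1/(s+a)
With a = 23: L{5*e^(-23t)*u(t)} = 5/(s+23), ROC: Re(s) > -23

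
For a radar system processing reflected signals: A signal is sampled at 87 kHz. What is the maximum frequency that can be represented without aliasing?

The maximum frequency that can be represented without aliasing
is the Nyquist frequency: f_max = f_s / 2 = 87 kHz / 2 = 87/2 kHz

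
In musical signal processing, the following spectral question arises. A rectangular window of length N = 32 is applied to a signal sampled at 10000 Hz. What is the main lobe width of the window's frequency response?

For a rectangular window of length N,
the main lobe width in frequency is 2*f_s/N.
= 2*10000/32 = 625 Hz
This determines the minimum frequency separation for resolving two sinusoids.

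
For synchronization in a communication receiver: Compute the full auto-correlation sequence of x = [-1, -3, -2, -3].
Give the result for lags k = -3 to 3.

r_xx[k] = sum_m x[m]*x[m+k], indexed from 0, for k = -3 to 3:
  r_xx[-3] = x[3]*x[0] = 3
  r_xx[-2] = x[2]*x[0] + x[3]*x[1] = 11
  r_xx[-1] = x[1]*x[0] + x[2]*x[1] + x[3]*x[2] = 15
  r_xx[0] = x[0]*x[0] + x[1]*x[1] + x[2]*x[2] + x[3]*x[3] = 23
  r_xx[1] = x[0]*x[1] + x[1]*x[2] + x[2]*x[3] = 15
  r_xx[2] = x[0]*x[2] + x[1]*x[3] = 11
  r_xx[3] = x[0]*x[3] = 3
r_xx = [3, 11, 15, 23, 15, 11, 3]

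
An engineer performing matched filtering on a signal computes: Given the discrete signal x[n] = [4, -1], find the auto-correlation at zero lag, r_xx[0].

The auto-correlation at zero lag r_xx[0] equals the signal energy.
r_xx[0] = sum of x[n]^2 = 4^2 + (-1)^2
= 16 + 1 = 17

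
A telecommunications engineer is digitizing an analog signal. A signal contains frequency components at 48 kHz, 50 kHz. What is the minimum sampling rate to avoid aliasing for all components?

The highest frequency component is f_max = 50 kHz.
Nyquist rate = 2 * f_max = 2 * 50 kHz = 100 kHz.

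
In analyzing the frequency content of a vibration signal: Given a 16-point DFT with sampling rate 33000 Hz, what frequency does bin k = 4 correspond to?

The frequency of DFT bin k is: f_k = k * f_s / N
f_4 = 4 * 33000 / 16 = 8250 Hz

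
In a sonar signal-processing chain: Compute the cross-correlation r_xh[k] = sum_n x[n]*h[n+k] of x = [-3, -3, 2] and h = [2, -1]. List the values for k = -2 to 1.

Both sequences indexed from 0 and zero outside their support.
Lags with overlap: k = -2 to 1.
  r_xh[-2] = x[2]*h[0] = 4
  r_xh[-1] = x[1]*h[0] + x[2]*h[1] = -8
  r_xh[0] = x[0]*h[0] + x[1]*h[1] = -3
  r_xh[1] = x[0]*h[1] = 3
r_xh = [4, -8, -3, 3] (for k = -2, ..., 1)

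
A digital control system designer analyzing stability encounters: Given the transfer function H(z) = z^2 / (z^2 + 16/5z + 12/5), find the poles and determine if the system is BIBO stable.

Poles are roots of the denominator: z^2 + 16/5z + 12/5 = 0.
Quadratic formula: z = [-(16/5) +/- sqrt((16/5)^2 - 4*(12/5))] / 2
Discriminant = 256/25 - 48/5 = 16/25; sqrt = 4/5.
z = (-16/5 +/- 4/5) / 2 => z = -6/5 or z = -2.
|p1| = 6/5, |p2| = 2.
For BIBO stability, all poles must lie inside the unit circle (|p| < 1).
System is UNSTABLE since at least one |p| >= 1.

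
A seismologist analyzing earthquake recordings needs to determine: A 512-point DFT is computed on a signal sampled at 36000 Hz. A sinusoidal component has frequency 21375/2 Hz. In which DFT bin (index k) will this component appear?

DFT frequency resolution = f_s/N = 36000/512 = 1125/16 Hz
Bin index k = f_signal / resolution = 21375/2 / 1125/16 = 152
The signal frequency 21375/2 Hz falls in DFT bin k = 152.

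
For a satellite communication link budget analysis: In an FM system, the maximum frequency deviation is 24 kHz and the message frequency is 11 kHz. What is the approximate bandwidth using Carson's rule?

Carson's rule: BW = 2*(delta_f + f_m)
= 2*(24 + 11) kHz = 70 kHz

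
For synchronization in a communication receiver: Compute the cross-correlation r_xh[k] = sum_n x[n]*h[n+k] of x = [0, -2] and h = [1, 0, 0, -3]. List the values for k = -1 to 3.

Both sequences indexed from 0 and zero outside their support.
Lags with overlap: k = -1 to 3.
  r_xh[-1] = x[1]*h[0] = -2
  r_xh[0] = x[0]*h[0] + x[1]*h[1] = 0
  r_xh[1] = x[0]*h[1] + x[1]*h[2] = 0
  r_xh[2] = x[0]*h[2] + x[1]*h[3] = 6
  r_xh[3] = x[0]*h[3] = 0
r_xh = [-2, 0, 0, 6, 0] (for k = -1, ..., 3)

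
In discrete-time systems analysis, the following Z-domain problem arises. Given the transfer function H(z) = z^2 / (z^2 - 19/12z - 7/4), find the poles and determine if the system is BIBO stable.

Poles are roots of the denominator: z^2 - 19/12z - 7/4 = 0.
Quadratic formula: z = [-(-19/12) +/- sqrt((-19/12)^2 - 4*(-7/4))] / 2
Discriminant = 361/144 + 7 = 1369/144; sqrt = 37/12.
z = (19/12 +/- 37/12) / 2 => z = 7/3 or z = -3/4.
|p1| = 7/3, |p2| = 3/4.
For BIBO stability, all poles must lie inside the unit circle (|p| < 1).
System is UNSTABLE since at least one |p| >= 1.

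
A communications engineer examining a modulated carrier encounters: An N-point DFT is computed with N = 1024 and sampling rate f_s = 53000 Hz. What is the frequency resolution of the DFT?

DFT frequency resolution = f_s / N
= 53000 / 1024 = 6625/128 Hz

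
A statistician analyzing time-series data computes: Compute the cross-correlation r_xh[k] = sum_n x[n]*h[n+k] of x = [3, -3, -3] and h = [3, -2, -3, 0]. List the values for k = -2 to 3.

Both sequences indexed from 0 and zero outside their support.
Lags with overlap: k = -2 to 3.
  r_xh[-2] = x[2]*h[0] = -9
  r_xh[-1] = x[1]*h[0] + x[2]*h[1] = -3
  r_xh[0] = x[0]*h[0] + x[1]*h[1] + x[2]*h[2] = 24
  r_xh[1] = x[0]*h[1] + x[1]*h[2] + x[2]*h[3] = 3
  r_xh[2] = x[0]*h[2] + x[1]*h[3] = -9
  r_xh[3] = x[0]*h[3] = 0
r_xh = [-9, -3, 24, 3, -9, 0] (for k = -2, ..., 3)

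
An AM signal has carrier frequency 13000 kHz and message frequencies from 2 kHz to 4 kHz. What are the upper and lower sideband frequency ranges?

Upper sideband (USB) = fc + [fm_low, fm_high] = 13000 + [2, 4] = [13002, 13004] kHz
Lower sideband (LSB) = fc - [fm_high, fm_low] = 13000 - [4, 2] = [12996, 12998] kHz
Total occupied spectrum: 12996 kHz to 13004 kHz (plus carrier at 13000 kHz)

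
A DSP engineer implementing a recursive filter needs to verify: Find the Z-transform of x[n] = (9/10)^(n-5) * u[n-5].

Time-shifting property: if X(z) = Z{x[n]}, then Z{x[n-d]} = z^(-d) * X(z)
X(z) = z/(z - 9/10) for x[n] = (9/10)^n * u[n]
Z{x[n-5]} = z^(-5) * z/(z - 9/10) = z^(-4)/(z - 9/10)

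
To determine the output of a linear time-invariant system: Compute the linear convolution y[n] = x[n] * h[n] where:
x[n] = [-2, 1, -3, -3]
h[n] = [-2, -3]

y[n] = sum_k x[k]*h[n-k]. Output length = len(x) + len(h) - 1 = 4 + 2 - 1 = 5.
y[0] = -2*-2 = 4
y[1] = 1*-2 + -2*-3 = 4
y[2] = -3*-2 + 1*-3 = 3
y[3] = -3*-2 + -3*-3 = 15
y[4] = -3*-3 = 9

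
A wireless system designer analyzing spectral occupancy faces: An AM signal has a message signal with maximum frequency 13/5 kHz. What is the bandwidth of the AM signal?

In AM (double-sideband), the bandwidth is twice the message frequency.
BW = 2 * f_m = 2 * 13/5 kHz = 26/5 kHz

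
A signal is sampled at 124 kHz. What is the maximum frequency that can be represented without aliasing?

The maximum frequency that can be represented without aliasing
is the Nyquist frequency: f_max = f_s / 2 = 124 kHz / 2 = 62 kHz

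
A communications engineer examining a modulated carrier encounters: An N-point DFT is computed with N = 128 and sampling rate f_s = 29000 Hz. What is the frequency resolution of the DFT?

DFT frequency resolution = f_s / N
= 29000 / 128 = 3625/16 Hz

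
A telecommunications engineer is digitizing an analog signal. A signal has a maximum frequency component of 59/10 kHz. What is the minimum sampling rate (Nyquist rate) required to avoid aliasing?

By the Nyquist-Shannon sampling theorem,
the minimum sampling rate (Nyquist rate) must be at least 2 * f_max.
Nyquist rate = 2 * 59/10 kHz = 59/5 kHz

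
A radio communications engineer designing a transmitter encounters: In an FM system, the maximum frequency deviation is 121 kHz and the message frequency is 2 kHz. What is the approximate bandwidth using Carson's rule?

Carson's rule: BW = 2*(delta_f + f_m)
= 2*(121 + 2) kHz = 246 kHz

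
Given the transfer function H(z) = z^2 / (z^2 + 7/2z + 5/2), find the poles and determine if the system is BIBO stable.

Poles are roots of the denominator: z^2 + 7/2z + 5/2 = 0.
Quadratic formula: z = [-(7/2) +/- sqrt((7/2)^2 - 4*(5/2))] / 2
Discriminant = 49/4 - 10 = 9/4; sqrt = 3/2.
z = (-7/2 +/- 3/2) / 2 => z = -1 or z = -5/2.
|p1| = 5/2, |p2| = 1.
For BIBO stability, all poles must lie inside the unit circle (|p| < 1).
System is UNSTABLE since at least one |p| >= 1.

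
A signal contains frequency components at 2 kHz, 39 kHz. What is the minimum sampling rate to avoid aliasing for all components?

The highest frequency component is f_max = 39 kHz.
Nyquist rate = 2 * f_max = 2 * 39 kHz = 78 kHz.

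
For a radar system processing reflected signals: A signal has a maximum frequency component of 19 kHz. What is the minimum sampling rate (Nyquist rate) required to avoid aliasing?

By the Nyquist-Shannon sampling theorem,
the minimum sampling rate (Nyquist rate) must be at least 2 * f_max.
Nyquist rate = 2 * 19 kHz = 38 kHz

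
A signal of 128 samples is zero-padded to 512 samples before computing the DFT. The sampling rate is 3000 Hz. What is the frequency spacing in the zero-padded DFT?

Original DFT: N = 128, resolution = f_s/N = 3000/128 = 375/16 Hz
Zero-padded DFT: N = 512, resolution = f_s/N = 3000/512 = 375/64 Hz
Zero-padding interpolates the spectrum (finer frequency grid)
but does NOT improve the true spectral resolution (ability to resolve close frequencies).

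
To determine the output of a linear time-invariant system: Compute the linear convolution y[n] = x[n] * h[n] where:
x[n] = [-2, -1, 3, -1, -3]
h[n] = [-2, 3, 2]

y[n] = sum_k x[k]*h[n-k]. Output length = len(x) + len(h) - 1 = 5 + 3 - 1 = 7.
y[0] = -2*-2 = 4
y[1] = -1*-2 + -2*3 = -4
y[2] = 3*-2 + -1*3 + -2*2 = -13
y[3] = -1*-2 + 3*3 + -1*2 = 9
y[4] = -3*-2 + -1*3 + 3*2 = 9
y[5] = -3*3 + -1*2 = -11
y[6] = -3*2 = -6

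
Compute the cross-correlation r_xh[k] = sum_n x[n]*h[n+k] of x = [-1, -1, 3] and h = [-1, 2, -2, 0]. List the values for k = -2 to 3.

Both sequences indexed from 0 and zero outside their support.
Lags with overlap: k = -2 to 3.
  r_xh[-2] = x[2]*h[0] = -3
  r_xh[-1] = x[1]*h[0] + x[2]*h[1] = 7
  r_xh[0] = x[0]*h[0] + x[1]*h[1] + x[2]*h[2] = -7
  r_xh[1] = x[0]*h[1] + x[1]*h[2] + x[2]*h[3] = 0
  r_xh[2] = x[0]*h[2] + x[1]*h[3] = 2
  r_xh[3] = x[0]*h[3] = 0
r_xh = [-3, 7, -7, 0, 2, 0] (for k = -2, ..., 3)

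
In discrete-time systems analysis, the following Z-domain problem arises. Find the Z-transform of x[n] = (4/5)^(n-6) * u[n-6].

Time-shifting property: if X(z) = Z{x[n]}, then Z{x[n-d]} = z^(-d) * X(z)
X(z) = z/(z - 4/5) for x[n] = (4/5)^n * u[n]
Z{x[n-6]} = z^(-6) * z/(z - 4/5) = z^(-5)/(z - 4/5)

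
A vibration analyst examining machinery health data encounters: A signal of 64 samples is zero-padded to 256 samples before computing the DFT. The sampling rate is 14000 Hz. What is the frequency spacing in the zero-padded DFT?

Original DFT: N = 64, resolution = f_s/N = 14000/64 = 875/4 Hz
Zero-padded DFT: N = 256, resolution = f_s/N = 14000/256 = 875/16 Hz
Zero-padding interpolates the spectrum (finer frequency grid)
but does NOT improve the true spectral resolution (ability to resolve close frequencies).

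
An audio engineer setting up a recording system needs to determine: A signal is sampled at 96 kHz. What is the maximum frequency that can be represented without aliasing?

The maximum frequency that can be represented without aliasing
is the Nyquist frequency: f_max = f_s / 2 = 96 kHz / 2 = 48 kHz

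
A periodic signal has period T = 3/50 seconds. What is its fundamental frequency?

The fundamental frequency is the reciprocal of the period.
f = 1/T = 1/(3/50) = 50/3 Hz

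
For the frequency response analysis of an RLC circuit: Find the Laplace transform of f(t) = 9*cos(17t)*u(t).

Standard pair: cos(wt)*u(t) <-> s/(s^2+w^2)
With w = 17: L{9*cos(17t)*u(t)} = 9s/(s^2+289)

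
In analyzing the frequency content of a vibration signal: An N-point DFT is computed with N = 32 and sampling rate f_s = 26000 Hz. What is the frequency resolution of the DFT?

DFT frequency resolution = f_s / N
= 26000 / 32 = 1625/2 Hz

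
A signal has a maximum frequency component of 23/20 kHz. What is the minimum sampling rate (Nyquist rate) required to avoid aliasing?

By the Nyquist-Shannon sampling theorem,
the minimum sampling rate (Nyquist rate) must be at least 2 * f_max.
Nyquist rate = 2 * 23/20 kHz = 23/10 kHz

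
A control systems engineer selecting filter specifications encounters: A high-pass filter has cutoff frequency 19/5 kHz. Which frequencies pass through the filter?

A high-pass filter passes all frequencies above the cutoff frequency 19/5 kHz and attenuates lower frequencies.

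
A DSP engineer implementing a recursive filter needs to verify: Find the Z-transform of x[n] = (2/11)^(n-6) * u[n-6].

Time-shifting property: if X(z) = Z{x[n]}, then Z{x[n-d]} = z^(-d) * X(z)
X(z) = z/(z - 2/11) for x[n] = (2/11)^n * u[n]
Z{x[n-6]} = z^(-6) * z/(z - 2/11) = z^(-5)/(z - 2/11)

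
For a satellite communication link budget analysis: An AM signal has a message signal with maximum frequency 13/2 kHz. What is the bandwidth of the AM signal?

In AM (double-sideband), the bandwidth is twice the message frequency.
BW = 2 * f_m = 2 * 13/2 kHz = 13 kHz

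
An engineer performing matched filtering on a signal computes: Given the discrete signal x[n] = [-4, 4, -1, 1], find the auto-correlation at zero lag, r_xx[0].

The auto-correlation at zero lag r_xx[0] equals the signal energy.
r_xx[0] = sum of x[n]^2 = (-4)^2 + 4^2 + (-1)^2 + 1^2
= 16 + 16 + 1 + 1 = 34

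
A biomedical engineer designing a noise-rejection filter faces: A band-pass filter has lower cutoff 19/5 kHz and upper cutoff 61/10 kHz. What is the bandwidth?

Bandwidth = f_high - f_low
= 61/10 kHz - 19/5 kHz = 23/10 kHz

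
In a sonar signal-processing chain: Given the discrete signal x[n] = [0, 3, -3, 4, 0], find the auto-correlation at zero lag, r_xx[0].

The auto-correlation at zero lag r_xx[0] equals the signal energy.
r_xx[0] = sum of x[n]^2 = 0^2 + 3^2 + (-3)^2 + 4^2 + 0^2
= 0 + 9 + 9 + 16 + 0 = 34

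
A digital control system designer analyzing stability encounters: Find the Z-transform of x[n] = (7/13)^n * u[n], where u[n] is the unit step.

The Z-transform of a^n * u[n] is z/(z-a) for |z| > |a|.
Here a = 7/13, so X(z) = z/(z - (7/13)) = 13z/(13z - 7)
ROC: |z| > 7/13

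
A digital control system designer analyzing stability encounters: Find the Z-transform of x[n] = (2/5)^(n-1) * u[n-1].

Time-shifting property: if X(z) = Z{x[n]}, then Z{x[n-d]} = z^(-d) * X(z)
X(z) = z/(z - 2/5) for x[n] = (2/5)^n * u[n]
Z{x[n-1]} = z^(-1) * z/(z - 2/5) = 1/(z - 2/5)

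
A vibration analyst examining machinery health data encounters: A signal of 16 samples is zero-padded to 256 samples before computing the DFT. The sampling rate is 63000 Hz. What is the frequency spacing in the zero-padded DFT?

Original DFT: N = 16, resolution = f_s/N = 63000/16 = 7875/2 Hz
Zero-padded DFT: N = 256, resolution = f_s/N = 63000/256 = 7875/32 Hz
Zero-padding interpolates the spectrum (finer frequency grid)
but does NOT improve the true spectral resolution (ability to resolve close frequencies).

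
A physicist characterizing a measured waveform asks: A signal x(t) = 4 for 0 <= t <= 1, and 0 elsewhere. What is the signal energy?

Energy = integral of |x(t)|^2 dt over the signal duration
= 4^2 * 1 = 16 * 1 = 16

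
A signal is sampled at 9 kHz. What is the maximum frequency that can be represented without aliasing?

The maximum frequency that can be represented without aliasing
is the Nyquist frequency: f_max = f_s / 2 = 9 kHz / 2 = 9/2 kHz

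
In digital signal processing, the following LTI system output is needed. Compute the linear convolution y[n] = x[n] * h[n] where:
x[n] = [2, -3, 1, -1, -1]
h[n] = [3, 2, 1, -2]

y[n] = sum_k x[k]*h[n-k]. Output length = len(x) + len(h) - 1 = 5 + 4 - 1 = 8.
y[0] = 2*3 = 6
y[1] = -3*3 + 2*2 = -5
y[2] = 1*3 + -3*2 + 2*1 = -1
y[3] = -1*3 + 1*2 + -3*1 + 2*-2 = -8
y[4] = -1*3 + -1*2 + 1*1 + -3*-2 = 2
y[5] = -1*2 + -1*1 + 1*-2 = -5
y[6] = -1*1 + -1*-2 = 1
y[7] = -1*-2 = 2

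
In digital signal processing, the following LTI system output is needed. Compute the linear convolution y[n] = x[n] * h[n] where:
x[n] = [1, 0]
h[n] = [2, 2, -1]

y[n] = sum_k x[k]*h[n-k]. Output length = len(x) + len(h) - 1 = 2 + 3 - 1 = 4.
y[0] = 1*2 = 2
y[1] = 0*2 + 1*2 = 2
y[2] = 0*2 + 1*-1 = -1
y[3] = 0*-1 = 0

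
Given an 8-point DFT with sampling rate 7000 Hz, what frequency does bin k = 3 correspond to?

The frequency of DFT bin k is: f_k = k * f_s / N
f_3 = 3 * 7000 / 8 = 2625 Hz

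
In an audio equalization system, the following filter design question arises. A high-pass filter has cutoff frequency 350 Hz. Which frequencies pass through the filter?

A high-pass filter passes all frequencies above the cutoff frequency 350 Hz and attenuates lower frequencies.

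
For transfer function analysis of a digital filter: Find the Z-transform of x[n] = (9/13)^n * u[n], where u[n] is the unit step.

The Z-transform of a^n * u[n] is z/(z-a) for |z| > |a|.
Here a = 9/13, so X(z) = z/(z - (9/13)) = 13z/(13z - 9)
ROC: |z| > 9/13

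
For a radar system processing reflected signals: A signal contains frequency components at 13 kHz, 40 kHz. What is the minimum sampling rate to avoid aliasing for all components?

The highest frequency component is f_max = 40 kHz.
Nyquist rate = 2 * f_max = 2 * 40 kHz = 80 kHz.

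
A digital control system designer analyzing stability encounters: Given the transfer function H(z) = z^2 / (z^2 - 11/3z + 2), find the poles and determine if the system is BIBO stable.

Poles are roots of the denominator: z^2 - 11/3z + 2 = 0.
Quadratic formula: z = [-(-11/3) +/- sqrt((-11/3)^2 - 4*(2))] / 2
Discriminant = 121/9 - 8 = 49/9; sqrt = 7/3.
z = (11/3 +/- 7/3) / 2 => z = 3 or z = 2/3.
|p1| = 3, |p2| = 2/3.
For BIBO stability, all poles must lie inside the unit circle (|p| < 1).
System is UNSTABLE since at least one |p| >= 1.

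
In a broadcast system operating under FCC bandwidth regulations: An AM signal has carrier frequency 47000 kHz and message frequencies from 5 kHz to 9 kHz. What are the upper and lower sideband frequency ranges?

Upper sideband (USB) = fc + [fm_low, fm_high] = 47000 + [5, 9] = [47005, 47009] kHz
Lower sideband (LSB) = fc - [fm_high, fm_low] = 47000 - [9, 5] = [46991, 46995] kHz
Total occupied spectrum: 46991 kHz to 47009 kHz (plus carrier at 47000 kHz)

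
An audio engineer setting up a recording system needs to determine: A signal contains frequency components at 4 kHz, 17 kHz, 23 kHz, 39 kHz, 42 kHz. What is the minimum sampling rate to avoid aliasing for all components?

The highest frequency component is f_max = 42 kHz.
Nyquist rate = 2 * f_max = 2 * 42 kHz = 84 kHz.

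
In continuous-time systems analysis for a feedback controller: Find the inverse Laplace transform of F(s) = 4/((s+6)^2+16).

Standard pair: w/((s+a)^2+w^2) <-> e^(-at)*sin(wt)*u(t)
With a=6, w=4: f(t) = e^(-6t)*sin(4t)*u(t)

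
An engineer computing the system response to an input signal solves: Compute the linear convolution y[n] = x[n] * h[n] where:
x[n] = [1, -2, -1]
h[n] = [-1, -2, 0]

y[n] = sum_k x[k]*h[n-k]. Output length = len(x) + len(h) - 1 = 3 + 3 - 1 = 5.
y[0] = 1*-1 = -1
y[1] = -2*-1 + 1*-2 = 0
y[2] = -1*-1 + -2*-2 + 1*0 = 5
y[3] = -1*-2 + -2*0 = 2
y[4] = -1*0 = 0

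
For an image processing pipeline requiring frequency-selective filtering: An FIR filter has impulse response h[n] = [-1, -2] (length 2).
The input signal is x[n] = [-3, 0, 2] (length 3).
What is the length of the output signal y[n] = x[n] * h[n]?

For linear convolution, the output length is:
len(y) = len(x) + len(h) - 1 = 3 + 2 - 1 = 4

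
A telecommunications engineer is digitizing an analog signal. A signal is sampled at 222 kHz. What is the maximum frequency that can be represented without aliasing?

The maximum frequency that can be represented without aliasing
is the Nyquist frequency: f_max = f_s / 2 = 222 kHz / 2 = 111 kHz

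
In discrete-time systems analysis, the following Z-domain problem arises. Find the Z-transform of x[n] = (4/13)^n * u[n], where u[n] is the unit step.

The Z-transform of a^n * u[n] is z/(z-a) for |z| > |a|.
Here a = 4/13, so X(z) = z/(z - (4/13)) = 13z/(13z - 4)
ROC: |z| > 4/13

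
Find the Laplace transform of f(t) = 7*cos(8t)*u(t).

Standard pair: cos(wt)*u(t) <-> s/(s^2+w^2)
With w = 8: L{7*cos(8t)*u(t)} = 7s/(s^2+64)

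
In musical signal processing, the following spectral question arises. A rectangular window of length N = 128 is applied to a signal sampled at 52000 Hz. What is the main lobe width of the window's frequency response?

For a rectangular window of length N,
the main lobe width in frequency is 2*f_s/N.
= 2*52000/128 = 1625/2 Hz
This determines the minimum frequency separation for resolving two sinusoids.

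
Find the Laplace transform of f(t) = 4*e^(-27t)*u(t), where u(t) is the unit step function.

Standard Laplace transform pair:
e^(-at)*u(t) <-> 1/(s+a)
With a = 27: L{4*e^(-27t)*u(t)} = 4/(s+27), ROC: Re(s) > -27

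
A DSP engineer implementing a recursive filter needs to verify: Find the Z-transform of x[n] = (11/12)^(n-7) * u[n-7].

Time-shifting property: if X(z) = Z{x[n]}, then Z{x[n-d]} = z^(-d) * X(z)
X(z) = z/(z - 11/12) for x[n] = (11/12)^n * u[n]
Z{x[n-7]} = z^(-7) * z/(z - 11/12) = z^(-6)/(z - 11/12)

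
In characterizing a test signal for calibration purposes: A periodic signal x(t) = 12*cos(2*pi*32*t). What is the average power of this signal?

Average power of A*cos(wt) is A^2/2.
P = 12^2 / 2 = 144/2 = 72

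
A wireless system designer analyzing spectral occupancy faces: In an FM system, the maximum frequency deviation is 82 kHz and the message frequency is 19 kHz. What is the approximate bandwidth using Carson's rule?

Carson's rule: BW = 2*(delta_f + f_m)
= 2*(82 + 19) kHz = 202 kHz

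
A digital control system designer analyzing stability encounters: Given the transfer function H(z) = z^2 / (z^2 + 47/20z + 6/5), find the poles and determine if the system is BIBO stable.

Poles are roots of the denominator: z^2 + 47/20z + 6/5 = 0.
Quadratic formula: z = [-(47/20) +/- sqrt((47/20)^2 - 4*(6/5))] / 2
Discriminant = 2209/400 - 24/5 = 289/400; sqrt = 17/20.
z = (-47/20 +/- 17/20) / 2 => z = -3/4 or z = -8/5.
|p1| = 8/5, |p2| = 3/4.
For BIBO stability, all poles must lie inside the unit circle (|p| < 1).
System is UNSTABLE since at least one |p| >= 1.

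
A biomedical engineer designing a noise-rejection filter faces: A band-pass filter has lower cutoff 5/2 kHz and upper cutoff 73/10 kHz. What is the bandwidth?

Bandwidth = f_high - f_low
= 73/10 kHz - 5/2 kHz = 24/5 kHz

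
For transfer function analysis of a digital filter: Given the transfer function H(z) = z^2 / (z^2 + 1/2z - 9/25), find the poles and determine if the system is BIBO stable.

Poles are roots of the denominator: z^2 + 1/2z - 9/25 = 0.
Quadratic formula: z = [-(1/2) +/- sqrt((1/2)^2 - 4*(-9/25))] / 2
Discriminant = 1/4 + 36/25 = 169/100; sqrt = 13/10.
z = (-1/2 +/- 13/10) / 2 => z = 2/5 or z = -9/10.
|p1| = 2/5, |p2| = 9/10.
For BIBO stability, all poles must lie inside the unit circle (|p| < 1).
System is STABLE since both |p| < 1.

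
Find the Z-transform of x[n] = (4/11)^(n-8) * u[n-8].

Time-shifting property: if X(z) = Z{x[n]}, then Z{x[n-d]} = z^(-d) * X(z)
X(z) = z/(z - 4/11) for x[n] = (4/11)^n * u[n]
Z{x[n-8]} = z^(-8) * z/(z - 4/11) = z^(-7)/(z - 4/11)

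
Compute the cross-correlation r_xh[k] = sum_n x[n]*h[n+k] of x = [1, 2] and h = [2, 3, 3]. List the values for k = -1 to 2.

Both sequences indexed from 0 and zero outside their support.
Lags with overlap: k = -1 to 2.
  r_xh[-1] = x[1]*h[0] = 4
  r_xh[0] = x[0]*h[0] + x[1]*h[1] = 8
  r_xh[1] = x[0]*h[1] + x[1]*h[2] = 9
  r_xh[2] = x[0]*h[2] = 3
r_xh = [4, 8, 9, 3] (for k = -1, ..., 2)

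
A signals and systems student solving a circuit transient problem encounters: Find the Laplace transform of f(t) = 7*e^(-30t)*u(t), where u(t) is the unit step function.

Standard Laplace transform pair:
e^(-at)*u(t) <-> 1/(s+a)
With a = 30: L{7*e^(-30t)*u(t)} = 7/(s+30), ROC: Re(s) > -30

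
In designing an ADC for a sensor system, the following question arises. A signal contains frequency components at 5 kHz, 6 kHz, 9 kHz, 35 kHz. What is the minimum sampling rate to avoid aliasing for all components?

The highest frequency component is f_max = 35 kHz.
Nyquist rate = 2 * f_max = 2 * 35 kHz = 70 kHz.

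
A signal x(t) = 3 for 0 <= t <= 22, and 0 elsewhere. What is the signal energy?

Energy = integral of |x(t)|^2 dt over the signal duration
= 3^2 * 22 = 9 * 22 = 198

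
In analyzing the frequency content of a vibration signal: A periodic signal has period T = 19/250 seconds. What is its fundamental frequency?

The fundamental frequency is the reciprocal of the period.
f = 1/T = 1/(19/250) = 250/19 Hz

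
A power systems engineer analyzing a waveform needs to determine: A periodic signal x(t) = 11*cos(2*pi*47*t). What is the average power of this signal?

Average power of A*cos(wt) is A^2/2.
P = 11^2 / 2 = 121/2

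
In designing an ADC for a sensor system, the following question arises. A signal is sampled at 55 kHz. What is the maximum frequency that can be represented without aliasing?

The maximum frequency that can be represented without aliasing
is the Nyquist frequency: f_max = f_s / 2 = 55 kHz / 2 = 55/2 kHz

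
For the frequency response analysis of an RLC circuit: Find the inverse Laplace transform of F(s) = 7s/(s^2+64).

Standard pair: s/(s^2+w^2) <-> cos(wt)*u(t)
With k=7, w=8: f(t) = 7*cos(8t)*u(t)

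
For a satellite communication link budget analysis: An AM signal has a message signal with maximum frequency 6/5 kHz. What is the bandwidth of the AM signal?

In AM (double-sideband), the bandwidth is twice the message frequency.
BW = 2 * f_m = 2 * 6/5 kHz = 12/5 kHz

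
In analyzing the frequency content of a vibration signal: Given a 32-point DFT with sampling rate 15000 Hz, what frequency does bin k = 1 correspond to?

The frequency of DFT bin k is: f_k = k * f_s / N
f_1 = 1 * 15000 / 32 = 1875/4 Hz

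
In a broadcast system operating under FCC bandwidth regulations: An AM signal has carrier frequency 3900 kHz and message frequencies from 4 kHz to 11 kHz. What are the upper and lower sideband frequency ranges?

Upper sideband (USB) = fc + [fm_low, fm_high] = 3900 + [4, 11] = [3904, 3911] kHz
Lower sideband (LSB) = fc - [fm_high, fm_low] = 3900 - [11, 4] = [3889, 3896] kHz
Total occupied spectrum: 3889 kHz to 3911 kHz (plus carrier at 3900 kHz)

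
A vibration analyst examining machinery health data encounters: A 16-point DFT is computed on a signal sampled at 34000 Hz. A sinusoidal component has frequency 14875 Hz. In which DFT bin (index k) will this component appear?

DFT frequency resolution = f_s/N = 34000/16 = 2125 Hz
Bin index k = f_signal / resolution = 14875 / 2125 = 7
The signal frequency 14875 Hz falls in DFT bin k = 7.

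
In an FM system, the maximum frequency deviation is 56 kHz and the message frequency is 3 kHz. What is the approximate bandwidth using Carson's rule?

Carson's rule: BW = 2*(delta_f + f_m)
= 2*(56 + 3) kHz = 118 kHz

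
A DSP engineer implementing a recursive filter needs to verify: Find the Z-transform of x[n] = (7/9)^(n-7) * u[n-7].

Time-shifting property: if X(z) = Z{x[n]}, then Z{x[n-d]} = z^(-d) * X(z)
X(z) = z/(z - 7/9) for x[n] = (7/9)^n * u[n]
Z{x[n-7]} = z^(-7) * z/(z - 7/9) = z^(-6)/(z - 7/9)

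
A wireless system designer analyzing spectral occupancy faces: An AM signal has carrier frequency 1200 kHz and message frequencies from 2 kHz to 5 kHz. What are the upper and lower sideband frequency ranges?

Upper sideband (USB) = fc + [fm_low, fm_high] = 1200 + [2, 5] = [1202, 1205] kHz
Lower sideband (LSB) = fc - [fm_high, fm_low] = 1200 - [5, 2] = [1195, 1198] kHz
Total occupied spectrum: 1195 kHz to 1205 kHz (plus carrier at 1200 kHz)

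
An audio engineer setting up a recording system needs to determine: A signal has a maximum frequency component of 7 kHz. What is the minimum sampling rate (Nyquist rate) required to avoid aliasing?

By the Nyquist-Shannon sampling theorem,
the minimum sampling rate (Nyquist rate) must be at least 2 * f_max.
Nyquist rate = 2 * 7 kHz = 14 kHz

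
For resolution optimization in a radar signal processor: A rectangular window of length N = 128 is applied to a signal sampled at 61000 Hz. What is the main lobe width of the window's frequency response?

For a rectangular window of length N,
the main lobe width in frequency is 2*f_s/N.
= 2*61000/128 = 7625/8 Hz
This determines the minimum frequency separation for resolving two sinusoids.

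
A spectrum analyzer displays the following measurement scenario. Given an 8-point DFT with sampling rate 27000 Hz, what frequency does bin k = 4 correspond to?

The frequency of DFT bin k is: f_k = k * f_s / N
f_4 = 4 * 27000 / 8 = 13500 Hz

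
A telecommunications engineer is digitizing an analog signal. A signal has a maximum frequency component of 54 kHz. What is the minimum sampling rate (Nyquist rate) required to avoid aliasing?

By the Nyquist-Shannon sampling theorem,
the minimum sampling rate (Nyquist rate) must be at least 2 * f_max.
Nyquist rate = 2 * 54 kHz = 108 kHz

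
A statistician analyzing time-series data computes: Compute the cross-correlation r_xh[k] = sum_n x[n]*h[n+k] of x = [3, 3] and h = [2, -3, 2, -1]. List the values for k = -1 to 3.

Both sequences indexed from 0 and zero outside their support.
Lags with overlap: k = -1 to 3.
  r_xh[-1] = x[1]*h[0] = 6
  r_xh[0] = x[0]*h[0] + x[1]*h[1] = -3
  r_xh[1] = x[0]*h[1] + x[1]*h[2] = -3
  r_xh[2] = x[0]*h[2] + x[1]*h[3] = 3
  r_xh[3] = x[0]*h[3] = -3
r_xh = [6, -3, -3, 3, -3] (for k = -1, ..., 3)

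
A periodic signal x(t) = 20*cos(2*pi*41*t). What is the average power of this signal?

Average power of A*cos(wt) is A^2/2.
P = 20^2 / 2 = 400/2 = 200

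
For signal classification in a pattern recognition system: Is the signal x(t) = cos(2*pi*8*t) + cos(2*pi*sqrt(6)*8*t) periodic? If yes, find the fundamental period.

f1 = 8 Hz, f2 = 8*sqrt(6) Hz
Ratio f2/f1 = sqrt(6), which is irrational.
Since the frequency ratio is irrational, no common period exists.
The signal is not periodic.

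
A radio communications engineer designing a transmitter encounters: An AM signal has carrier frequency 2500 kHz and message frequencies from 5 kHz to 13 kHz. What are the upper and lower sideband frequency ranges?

Upper sideband (USB) = fc + [fm_low, fm_high] = 2500 + [5, 13] = [2505, 2513] kHz
Lower sideband (LSB) = fc - [fm_high, fm_low] = 2500 - [13, 5] = [2487, 2495] kHz
Total occupied spectrum: 2487 kHz to 2513 kHz (plus carrier at 2500 kHz)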